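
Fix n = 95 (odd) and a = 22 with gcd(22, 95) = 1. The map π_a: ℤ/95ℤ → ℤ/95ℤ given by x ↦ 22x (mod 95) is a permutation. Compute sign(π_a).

Orbit of 32 under x↦22x: [32, 39, 3, 66, 27, 24, 53]… (length divides ord_95(22)).
The orbit structure of x ↦ 22x mod 95: 5 orbits of sizes [36, 36, 18, 4, 1].
5 cycles on 95: each ℓ→(−1)^(ℓ−1), product (−1)^90 = +1.
Check: (22/95) = +1 by Zolotarev.

+1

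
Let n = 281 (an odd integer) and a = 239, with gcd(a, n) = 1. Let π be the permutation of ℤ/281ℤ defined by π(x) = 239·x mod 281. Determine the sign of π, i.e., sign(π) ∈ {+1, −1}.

-1

Orbit of 143 under x↦239x: [143, 176, 195, 240, 36, 174, 279]… (length divides ord_281(239)).
Cycle type of π: 280 + 1; total 2 cycles.
With 2 cycles on 281 points, sign = (−1)^{281−2} = -1.
Check: (239/281) = -1 by Zolotarev.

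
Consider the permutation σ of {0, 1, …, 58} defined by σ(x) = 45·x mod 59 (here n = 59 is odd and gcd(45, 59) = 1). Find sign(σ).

Trace 46: π^k(46) = [46, 5, 48, 36, 27, 35, 41] for k=0..6.
Cycle type of π: 29×2 + 1; total 3 cycles.
With 3 cycles on 59 points, sign = (−1)^{59−3} = +1.

+1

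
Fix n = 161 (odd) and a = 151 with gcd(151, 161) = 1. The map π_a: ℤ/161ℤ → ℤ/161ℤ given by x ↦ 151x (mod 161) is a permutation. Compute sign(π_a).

Start at x=58: 58 → 64 → 4 → 121 → 78 → 25 → 72 → … (one orbit).
π_151 has 9 disjoint cycles with lengths [33, 33, 33, 33, 11, 11, 3, 3, 1] on {0,…,160}.
9 cycles on 161: each ℓ→(−1)^(ℓ−1), product (−1)^152 = +1.
(151|161)_J = +1 (Zolotarev's lemma cross-check).

+1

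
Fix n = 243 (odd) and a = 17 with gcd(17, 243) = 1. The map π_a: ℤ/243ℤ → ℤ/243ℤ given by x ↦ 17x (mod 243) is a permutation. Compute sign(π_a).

Start at x=26: 26 → 199 → 224 → 163 → 98 → 208 → 134 → … (one orbit).
The orbit structure of x ↦ 17x mod 243: 14 orbits of sizes [54, 54, 54, 18, 18, 18, 6, 6, 6, 2, 2, 2, 2, 1].
sign(π) = (−1)^{n − #cycles} = (−1)^{243−14} = (−1)^229 = -1.
Check: (17/243) = -1 by Zolotarev.

-1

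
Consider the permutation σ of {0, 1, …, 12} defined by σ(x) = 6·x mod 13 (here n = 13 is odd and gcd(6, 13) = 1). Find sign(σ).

-1

Start at x=3: 3 → 5 → 4 → 11 → 1 → 6 → 10 → … (one orbit).
2 cycles of lengths [12, 1].
13 − 2 = 11 transpositions; sign(π) = (−1)^11 = -1.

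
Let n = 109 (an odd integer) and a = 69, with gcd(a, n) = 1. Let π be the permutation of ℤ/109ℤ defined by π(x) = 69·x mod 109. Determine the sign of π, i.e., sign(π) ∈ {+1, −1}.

Trace 92: π^k(92) = [92, 26, 50, 71, 103, 22, 101] for k=0..6.
The orbit structure of x ↦ 69x mod 109: 2 orbits of sizes [108, 1].
With 2 cycles on 109 points, sign = (−1)^{109−2} = -1.

-1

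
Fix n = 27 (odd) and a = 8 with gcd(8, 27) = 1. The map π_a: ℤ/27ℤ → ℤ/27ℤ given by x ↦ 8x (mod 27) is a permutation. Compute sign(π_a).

-1

Start at x=19: 19 → 17 → 1 → 8 → 10 → 26 → 19 (one orbit).
The orbit structure of x ↦ 8x mod 27: 8 orbits of sizes [6, 6, 6, 2, 2, 2, 2, 1].
sign(π) = (−1)^{n − #cycles} = (−1)^{27−8} = (−1)^19 = -1.
The Jacobi symbol (8|27) = -1 (Zolotarev) agrees.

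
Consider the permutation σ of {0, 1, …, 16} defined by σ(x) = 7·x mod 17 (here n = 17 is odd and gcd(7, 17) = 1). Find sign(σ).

-1

Start at x=3: 3 → 4 → 11 → 9 → 12 → 16 → 10 → … (one orbit).
2 cycles of lengths [16, 1].
2 cycles on 17: each ℓ→(−1)^(ℓ−1), product (−1)^15 = -1.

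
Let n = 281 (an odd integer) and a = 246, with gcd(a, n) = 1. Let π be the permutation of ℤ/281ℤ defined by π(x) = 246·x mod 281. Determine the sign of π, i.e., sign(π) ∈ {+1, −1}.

+1

Start at x=32: 32 → 4 → 141 → 123 → 191 → 59 → 183 → … (one orbit).
Cycle type of π: 70×4 + 1; total 5 cycles.
Σ(ℓ_i−1) = 281−5 = 276; sign = (−1)^276 = +1.
Via Zolotarev, sign(π_{246}) = (246|281) = +1.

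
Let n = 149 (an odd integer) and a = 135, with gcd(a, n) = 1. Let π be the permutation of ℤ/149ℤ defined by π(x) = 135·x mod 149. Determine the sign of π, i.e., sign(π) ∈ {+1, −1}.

-1

Orbit of 25 under x↦135x: [25, 97, 132, 89, 95, 11, 144]… (length divides ord_149(135)).
Decompose π into cycles: lengths [148, 1] (2 cycles, including the fixed point 0).
n − c = 149 − 2 = 147; sign = (−1)^147 = -1.
(135|149)_J = -1 (Zolotarev's lemma cross-check).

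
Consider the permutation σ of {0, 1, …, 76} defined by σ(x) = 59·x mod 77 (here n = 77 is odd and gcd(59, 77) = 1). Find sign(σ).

Start at x=64: 64 → 3 → 23 → 48 → 60 → 75 → 36 → … (one orbit).
The orbit structure of x ↦ 59x mod 77: 6 orbits of sizes [30, 30, 6, 5, 5, 1].
n − c = 77 − 6 = 71; sign = (−1)^71 = -1.
Via Zolotarev, sign(π_{59}) = (59|77) = -1.

-1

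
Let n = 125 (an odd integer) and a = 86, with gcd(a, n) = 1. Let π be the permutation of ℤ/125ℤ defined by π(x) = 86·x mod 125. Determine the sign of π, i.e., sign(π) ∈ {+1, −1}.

+1

Trace 116: π^k(116) = [116, 101, 61, 121, 31, 41, 26] for k=0..6.
13 cycles of lengths [25, 25, 25, 25, 5, 5, 5, 5, 1, 1, 1, 1, 1].
Σ(ℓ_i−1) = 125−13 = 112; sign = (−1)^112 = +1.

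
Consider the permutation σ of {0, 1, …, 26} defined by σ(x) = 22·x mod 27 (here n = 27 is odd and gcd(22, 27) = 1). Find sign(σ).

Trace 1: π^k(1) = [1, 22, 25, 10, 4, 7, 19] for k=0..6.
The orbit structure of x ↦ 22x mod 27: 7 orbits of sizes [9, 9, 3, 3, 1, 1, 1].
27 − 7 = 20 transpositions; sign(π) = (−1)^20 = +1.

+1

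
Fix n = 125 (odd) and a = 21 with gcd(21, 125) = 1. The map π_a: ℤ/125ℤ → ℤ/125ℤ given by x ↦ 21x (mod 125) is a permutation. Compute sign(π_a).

+1

Trace 91: π^k(91) = [91, 36, 6, 1, 21, 66, 11] for k=0..6.
Cycle lengths of π_21 on ℤ/125ℤ: [25, 25, 25, 25, 5, 5, 5, 5, 1, 1, 1, 1, 1]; 13 cycles in total.
With 13 cycles on 125 points, sign = (−1)^{125−13} = +1.
The Jacobi symbol (21|125) = +1 (Zolotarev) agrees.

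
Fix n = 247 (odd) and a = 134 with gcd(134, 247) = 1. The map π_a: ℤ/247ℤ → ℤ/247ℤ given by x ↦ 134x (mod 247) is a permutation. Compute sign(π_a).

Trace 153: π^k(153) = [153, 1, 134, 172, 77, 191] for k=0..5.
Cycle type of π: 6×38 + 1×19; total 57 cycles.
Σ(ℓ_i−1) = 247−57 = 190; sign = (−1)^190 = +1.

+1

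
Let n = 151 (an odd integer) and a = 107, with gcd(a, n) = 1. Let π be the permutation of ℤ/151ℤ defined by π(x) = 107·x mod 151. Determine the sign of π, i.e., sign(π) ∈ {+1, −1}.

Start at x=87: 87 → 98 → 67 → 72 → 3 → 19 → 70 → … (one orbit).
Decompose π into cycles: lengths [50, 50, 50, 1] (4 cycles, including the fixed point 0).
sign(π) = (−1)^{n − #cycles} = (−1)^{151−4} = (−1)^147 = -1.

-1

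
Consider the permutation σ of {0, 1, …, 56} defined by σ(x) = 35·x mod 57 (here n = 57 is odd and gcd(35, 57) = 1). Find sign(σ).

-1

Orbit of 26 under x↦35x: [26, 55, 44, 1, 35, 28, 11]… (length divides ord_57(35)).
The orbit structure of x ↦ 35x mod 57: 6 orbits of sizes [18, 18, 9, 9, 2, 1].
Σ(ℓ_i−1) = 57−6 = 51; sign = (−1)^51 = -1.
(35|57)_J = -1 (Zolotarev's lemma cross-check).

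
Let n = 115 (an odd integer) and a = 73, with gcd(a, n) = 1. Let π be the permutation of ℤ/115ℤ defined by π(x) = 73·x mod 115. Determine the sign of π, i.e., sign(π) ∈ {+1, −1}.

Start at x=94: 94 → 77 → 101 → 13 → 29 → 47 → 96 → … (one orbit).
π_73 has 6 disjoint cycles with lengths [44, 44, 11, 11, 4, 1] on {0,…,114}.
115 − 6 = 109 transpositions; sign(π) = (−1)^109 = -1.

-1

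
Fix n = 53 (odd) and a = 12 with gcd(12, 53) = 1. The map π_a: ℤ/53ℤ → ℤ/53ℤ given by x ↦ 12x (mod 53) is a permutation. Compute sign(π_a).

-1

Orbit of 38 under x↦12x: [38, 32, 13, 50, 17, 45, 10]… (length divides ord_53(12)).
Cycle lengths of π_12 on ℤ/53ℤ: [52, 1]; 2 cycles in total.
n − c = 53 − 2 = 51; sign = (−1)^51 = -1.
Check: (12/53) = -1 by Zolotarev.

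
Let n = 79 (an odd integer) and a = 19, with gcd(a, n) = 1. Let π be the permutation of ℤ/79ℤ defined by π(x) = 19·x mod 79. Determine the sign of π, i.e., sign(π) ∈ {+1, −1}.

+1

Orbit of 51 under x↦19x: [51, 21, 4, 76, 22, 23, 42]… (length divides ord_79(19)).
Cycle lengths of π_19 on ℤ/79ℤ: [39, 39, 1]; 3 cycles in total.
79 − 3 = 76 transpositions; sign(π) = (−1)^76 = +1.
(19|79)_J = +1 (Zolotarev's lemma cross-check).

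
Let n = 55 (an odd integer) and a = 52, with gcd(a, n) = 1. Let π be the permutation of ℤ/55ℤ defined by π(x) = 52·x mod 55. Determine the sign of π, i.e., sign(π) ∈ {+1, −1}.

+1

Trace 52: π^k(52) = [52, 9, 28, 26, 32, 14, 13] for k=0..6.
5 cycles of lengths [20, 20, 10, 4, 1].
Σ(ℓ_i−1) = 55−5 = 50; sign = (−1)^50 = +1.
Check: (52/55) = +1 by Zolotarev.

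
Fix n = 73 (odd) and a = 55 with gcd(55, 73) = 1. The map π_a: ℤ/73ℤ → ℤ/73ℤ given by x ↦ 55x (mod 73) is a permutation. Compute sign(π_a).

Orbit of 8 under x↦55x: [8, 2, 37, 64, 16, 4, 1]… (length divides ord_73(55)).
π_55 has 9 disjoint cycles with lengths [9, 9, 9, 9, 9, 9, 9, 9, 1] on {0,…,72}.
9 cycles on 73: each ℓ→(−1)^(ℓ−1), product (−1)^64 = +1.
(55|73)_J = +1 (Zolotarev's lemma cross-check).

+1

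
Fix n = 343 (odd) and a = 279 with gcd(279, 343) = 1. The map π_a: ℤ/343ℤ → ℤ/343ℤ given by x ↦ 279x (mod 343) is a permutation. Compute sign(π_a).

-1

Trace 225: π^k(225) = [225, 6, 302, 223, 134, 342, 64] for k=0..6.
Cycle type of π: 98×3 + 14×3 + 2×3 + 1; total 10 cycles.
n − c = 343 − 10 = 333; sign = (−1)^333 = -1.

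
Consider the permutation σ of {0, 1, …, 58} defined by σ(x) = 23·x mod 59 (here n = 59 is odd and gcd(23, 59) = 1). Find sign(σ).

Trace 19: π^k(19) = [19, 24, 21, 11, 17, 37, 25] for k=0..6.
π_23 has 2 disjoint cycles with lengths [58, 1] on {0,…,58}.
59 − 2 = 57 transpositions; sign(π) = (−1)^57 = -1.
Via Zolotarev, sign(π_{23}) = (23|59) = -1.

-1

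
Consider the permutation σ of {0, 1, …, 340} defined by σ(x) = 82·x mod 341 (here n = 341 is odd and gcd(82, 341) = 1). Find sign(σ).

Trace 80: π^k(80) = [80, 81, 163, 67, 38, 47, 103] for k=0..6.
Cycle type of π: 15×22 + 5×2 + 1; total 25 cycles.
n − c = 341 − 25 = 316; sign = (−1)^316 = +1.
Via Zolotarev, sign(π_{82}) = (82|341) = +1.

+1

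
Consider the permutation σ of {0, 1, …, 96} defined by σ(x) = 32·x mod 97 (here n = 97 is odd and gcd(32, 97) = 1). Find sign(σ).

Orbit of 85 under x↦32x: [85, 4, 31, 22, 25, 24, 89]… (length divides ord_97(32)).
The orbit structure of x ↦ 32x mod 97: 3 orbits of sizes [48, 48, 1].
With 3 cycles on 97 points, sign = (−1)^{97−3} = +1.
(32|97)_J = +1 (Zolotarev's lemma cross-check).

+1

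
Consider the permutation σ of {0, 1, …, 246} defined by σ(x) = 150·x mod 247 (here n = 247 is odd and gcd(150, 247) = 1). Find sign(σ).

Trace 43: π^k(43) = [43, 28, 1, 150, 23, 239, 35] for k=0..6.
π_150 has 10 disjoint cycles with lengths [36, 36, 36, 36, 36, 36, 12, 9, 9, 1] on {0,…,246}.
With 10 cycles on 247 points, sign = (−1)^{247−10} = -1.
(150|247)_J = -1 (Zolotarev's lemma cross-check).

-1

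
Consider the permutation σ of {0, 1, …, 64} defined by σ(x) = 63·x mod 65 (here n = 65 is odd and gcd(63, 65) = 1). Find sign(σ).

+1

Trace 61: π^k(61) = [61, 8, 49, 32, 1, 63, 4] for k=0..6.
The orbit structure of x ↦ 63x mod 65: 7 orbits of sizes [12, 12, 12, 12, 12, 4, 1].
With 7 cycles on 65 points, sign = (−1)^{65−7} = +1.
Via Zolotarev, sign(π_{63}) = (63|65) = +1.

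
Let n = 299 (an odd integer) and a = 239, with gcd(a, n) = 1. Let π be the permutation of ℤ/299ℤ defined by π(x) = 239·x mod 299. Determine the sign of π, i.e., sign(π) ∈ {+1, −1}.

-1

Orbit of 12 under x↦239x: [12, 177, 144, 31, 233, 73, 105]… (length divides ord_299(239)).
π_239 has 12 disjoint cycles with lengths [44, 44, 44, 44, 44, 44, 11, 11, 4, 4, 4, 1] on {0,…,298}.
sign(π) = (−1)^{n − #cycles} = (−1)^{299−12} = (−1)^287 = -1.
Via Zolotarev, sign(π_{239}) = (239|299) = -1.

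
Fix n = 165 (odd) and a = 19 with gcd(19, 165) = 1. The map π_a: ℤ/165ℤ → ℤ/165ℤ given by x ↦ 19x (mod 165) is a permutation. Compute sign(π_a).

Orbit of 31 under x↦19x: [31, 94, 136, 109, 91, 79, 16]… (length divides ord_165(19)).
Decompose π into cycles: lengths [10, 10, 10, 10, 10, 10, 10, 10, 10, 10, 10, 10, 10, 10, 10, 2, 2, 2, 2, 2, 2, 1, 1, 1] (24 cycles, including the fixed point 0).
24 cycles on 165: each ℓ→(−1)^(ℓ−1), product (−1)^141 = -1.
(19|165)_J = -1 (Zolotarev's lemma cross-check).

-1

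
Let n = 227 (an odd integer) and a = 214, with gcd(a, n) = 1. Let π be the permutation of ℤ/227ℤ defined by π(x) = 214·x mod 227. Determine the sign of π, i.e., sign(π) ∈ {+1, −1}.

Start at x=75: 75 → 160 → 190 → 27 → 103 → 23 → 155 → … (one orbit).
π_214 has 3 disjoint cycles with lengths [113, 113, 1] on {0,…,226}.
Σ(ℓ_i−1) = 227−3 = 224; sign = (−1)^224 = +1.

+1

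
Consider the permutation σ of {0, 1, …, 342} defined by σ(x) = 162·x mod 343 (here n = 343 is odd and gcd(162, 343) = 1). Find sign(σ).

+1

Start at x=267: 267 → 36 → 1 → 162 → 176 → 43 → 106 → … (one orbit).
Decompose π into cycles: lengths [49, 49, 49, 49, 49, 49, 7, 7, 7, 7, 7, 7, 1, 1, 1, 1, 1, 1, 1] (19 cycles, including the fixed point 0).
sign(π) = (−1)^{n − #cycles} = (−1)^{343−19} = (−1)^324 = +1.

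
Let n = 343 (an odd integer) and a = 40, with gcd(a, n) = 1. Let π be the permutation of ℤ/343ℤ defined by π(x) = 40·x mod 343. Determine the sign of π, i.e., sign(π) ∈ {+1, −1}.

Start at x=190: 190 → 54 → 102 → 307 → 275 → 24 → 274 → … (one orbit).
4 cycles of lengths [294, 42, 6, 1].
sign(π) = (−1)^{n − #cycles} = (−1)^{343−4} = (−1)^339 = -1.

-1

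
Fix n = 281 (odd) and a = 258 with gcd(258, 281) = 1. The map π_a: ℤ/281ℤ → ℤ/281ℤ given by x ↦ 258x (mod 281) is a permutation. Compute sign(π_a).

-1

Orbit of 30 under x↦258x: [30, 153, 134, 9, 74, 265, 87]… (length divides ord_281(258)).
Cycle lengths of π_258 on ℤ/281ℤ: [280, 1]; 2 cycles in total.
2 cycles on 281: each ℓ→(−1)^(ℓ−1), product (−1)^279 = -1.
Via Zolotarev, sign(π_{258}) = (258|281) = -1.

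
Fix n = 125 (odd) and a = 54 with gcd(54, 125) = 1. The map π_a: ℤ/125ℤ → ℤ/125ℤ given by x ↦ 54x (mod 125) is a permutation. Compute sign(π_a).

+1

Start at x=9: 9 → 111 → 119 → 51 → 4 → 91 → 39 → … (one orbit).
7 cycles of lengths [50, 50, 10, 10, 2, 2, 1].
7 cycles on 125: each ℓ→(−1)^(ℓ−1), product (−1)^118 = +1.
Check: (54/125) = +1 by Zolotarev.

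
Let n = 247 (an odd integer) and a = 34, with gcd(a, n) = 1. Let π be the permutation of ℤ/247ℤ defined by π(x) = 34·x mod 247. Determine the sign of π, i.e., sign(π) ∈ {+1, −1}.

Trace 77: π^k(77) = [77, 148, 92, 164, 142, 135, 144] for k=0..6.
Decompose π into cycles: lengths [36, 36, 36, 36, 36, 36, 18, 4, 4, 4, 1] (11 cycles, including the fixed point 0).
sign(π) = (−1)^{n − #cycles} = (−1)^{247−11} = (−1)^236 = +1.
(34|247)_J = +1 (Zolotarev's lemma cross-check).

+1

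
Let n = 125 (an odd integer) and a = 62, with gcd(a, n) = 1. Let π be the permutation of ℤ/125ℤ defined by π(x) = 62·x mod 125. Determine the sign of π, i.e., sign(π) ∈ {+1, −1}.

-1

Orbit of 93 under x↦62x: [93, 16, 117, 4, 123, 1, 62]… (length divides ord_125(62)).
The orbit structure of x ↦ 62x mod 125: 4 orbits of sizes [100, 20, 4, 1].
n − c = 125 − 4 = 121; sign = (−1)^121 = -1.
Via Zolotarev, sign(π_{62}) = (62|125) = -1.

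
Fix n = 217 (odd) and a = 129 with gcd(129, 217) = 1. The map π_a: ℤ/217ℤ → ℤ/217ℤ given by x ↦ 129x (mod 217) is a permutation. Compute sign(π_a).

Trace 180: π^k(180) = [180, 1, 129, 149, 125, 67] for k=0..5.
π_129 has 42 disjoint cycles with lengths [6, 6, 6, 6, 6, 6, 6, 6, 6, 6, 6, 6, 6, 6, 6, 6, 6, 6, 6, 6, 6, 6, 6, 6, 6, 6, 6, 6, 6, 6, 6, 3, 3, 3, 3, 3, 3, 3, 3, 3, 3, 1] on {0,…,216}.
sign(π) = (−1)^{n − #cycles} = (−1)^{217−42} = (−1)^175 = -1.

-1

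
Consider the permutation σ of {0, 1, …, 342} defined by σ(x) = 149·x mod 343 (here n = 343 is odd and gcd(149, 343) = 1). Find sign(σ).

+1

Start at x=64: 64 → 275 → 158 → 218 → 240 → 88 → 78 → … (one orbit).
Cycle type of π: 147×2 + 21×2 + 3×2 + 1; total 7 cycles.
Σ(ℓ_i−1) = 343−7 = 336; sign = (−1)^336 = +1.
Via Zolotarev, sign(π_{149}) = (149|343) = +1.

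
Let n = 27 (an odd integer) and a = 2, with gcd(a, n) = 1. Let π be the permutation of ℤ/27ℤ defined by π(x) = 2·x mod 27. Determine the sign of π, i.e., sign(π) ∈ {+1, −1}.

-1

Orbit of 17 under x↦2x: [17, 7, 14, 1, 2, 4, 8]… (length divides ord_27(2)).
π_2 has 4 disjoint cycles with lengths [18, 6, 2, 1] on {0,…,26}.
27 − 4 = 23 transpositions; sign(π) = (−1)^23 = -1.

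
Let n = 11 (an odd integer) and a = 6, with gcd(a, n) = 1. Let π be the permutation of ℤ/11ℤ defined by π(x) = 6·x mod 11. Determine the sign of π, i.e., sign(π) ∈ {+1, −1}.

Trace 7: π^k(7) = [7, 9, 10, 5, 8, 4, 2] for k=0..6.
2 cycles of lengths [10, 1].
2 cycles on 11: each ℓ→(−1)^(ℓ−1), product (−1)^9 = -1.
(6|11)_J = -1 (Zolotarev's lemma cross-check).

-1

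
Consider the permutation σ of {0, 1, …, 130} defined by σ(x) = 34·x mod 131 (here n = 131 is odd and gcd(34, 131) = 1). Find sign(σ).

Orbit of 105 under x↦34x: [105, 33, 74, 27, 1, 34, 108]… (length divides ord_131(34)).
Cycle type of π: 65×2 + 1; total 3 cycles.
With 3 cycles on 131 points, sign = (−1)^{131−3} = +1.
Check: (34/131) = +1 by Zolotarev.

+1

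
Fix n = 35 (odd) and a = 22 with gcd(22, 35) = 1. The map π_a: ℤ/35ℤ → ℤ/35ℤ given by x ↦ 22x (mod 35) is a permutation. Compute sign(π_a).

-1

Start at x=29: 29 → 8 → 1 → 22 → 29 (one orbit).
Cycle lengths of π_22 on ℤ/35ℤ: [4, 4, 4, 4, 4, 4, 4, 1, 1, 1, 1, 1, 1, 1]; 14 cycles in total.
sign(π) = (−1)^{n − #cycles} = (−1)^{35−14} = (−1)^21 = -1.
(22|35)_J = -1 (Zolotarev's lemma cross-check).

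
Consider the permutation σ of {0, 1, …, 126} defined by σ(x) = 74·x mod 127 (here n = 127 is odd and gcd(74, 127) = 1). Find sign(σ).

+1

Trace 113: π^k(113) = [113, 107, 44, 81, 25, 72, 121] for k=0..6.
π_74 has 3 disjoint cycles with lengths [63, 63, 1] on {0,…,126}.
127 − 3 = 124 transpositions; sign(π) = (−1)^124 = +1.
Via Zolotarev, sign(π_{74}) = (74|127) = +1.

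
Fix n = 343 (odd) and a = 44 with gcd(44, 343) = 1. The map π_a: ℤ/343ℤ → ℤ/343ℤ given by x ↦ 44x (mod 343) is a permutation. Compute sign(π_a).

+1

Trace 225: π^k(225) = [225, 296, 333, 246, 191, 172, 22] for k=0..6.
Cycle lengths of π_44 on ℤ/343ℤ: [147, 147, 21, 21, 3, 3, 1]; 7 cycles in total.
343 − 7 = 336 transpositions; sign(π) = (−1)^336 = +1.
(44|343)_J = +1 (Zolotarev's lemma cross-check).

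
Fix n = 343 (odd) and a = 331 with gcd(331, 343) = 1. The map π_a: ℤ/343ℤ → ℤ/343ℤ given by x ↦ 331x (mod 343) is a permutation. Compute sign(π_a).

+1

Orbit of 247 under x↦331x: [247, 123, 239, 219, 116, 323, 240]… (length divides ord_343(331)).
7 cycles of lengths [147, 147, 21, 21, 3, 3, 1].
n − c = 343 − 7 = 336; sign = (−1)^336 = +1.
The Jacobi symbol (331|343) = +1 (Zolotarev) agrees.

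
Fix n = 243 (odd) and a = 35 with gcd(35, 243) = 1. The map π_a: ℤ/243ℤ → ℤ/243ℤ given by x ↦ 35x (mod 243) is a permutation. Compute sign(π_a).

-1

Orbit of 163 under x↦35x: [163, 116, 172, 188, 19, 179, 190]… (length divides ord_243(35)).
π_35 has 14 disjoint cycles with lengths [54, 54, 54, 18, 18, 18, 6, 6, 6, 2, 2, 2, 2, 1] on {0,…,242}.
sign(π) = (−1)^{n − #cycles} = (−1)^{243−14} = (−1)^229 = -1.
The Jacobi symbol (35|243) = -1 (Zolotarev) agrees.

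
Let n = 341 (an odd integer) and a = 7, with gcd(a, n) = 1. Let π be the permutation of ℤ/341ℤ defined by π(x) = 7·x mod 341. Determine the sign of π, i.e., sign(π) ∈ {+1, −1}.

-1

Start at x=195: 195 → 1 → 7 → 49 → 2 → 14 → 98 → … (one orbit).
Cycle lengths of π_7 on ℤ/341ℤ: [30, 30, 30, 30, 30, 30, 30, 30, 30, 30, 15, 15, 10, 1]; 14 cycles in total.
14 cycles on 341: each ℓ→(−1)^(ℓ−1), product (−1)^327 = -1.
Via Zolotarev, sign(π_{7}) = (7|341) = -1.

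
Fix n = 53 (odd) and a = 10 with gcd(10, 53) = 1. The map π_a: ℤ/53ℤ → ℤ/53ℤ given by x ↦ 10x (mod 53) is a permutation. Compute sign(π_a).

Orbit of 1 under x↦10x: [1, 10, 47, 46, 36, 42, 49]… (length divides ord_53(10)).
Cycle type of π: 13×4 + 1; total 5 cycles.
5 cycles on 53: each ℓ→(−1)^(ℓ−1), product (−1)^48 = +1.
Zolotarev: (10|53) = +1, matching the cycle-count sign.

+1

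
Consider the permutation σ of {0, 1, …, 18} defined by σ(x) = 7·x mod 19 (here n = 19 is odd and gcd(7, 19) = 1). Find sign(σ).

+1

Start at x=7: 7 → 11 → 1 → 7 (one orbit).
Cycle lengths of π_7 on ℤ/19ℤ: [3, 3, 3, 3, 3, 3, 1]; 7 cycles in total.
Σ(ℓ_i−1) = 19−7 = 12; sign = (−1)^12 = +1.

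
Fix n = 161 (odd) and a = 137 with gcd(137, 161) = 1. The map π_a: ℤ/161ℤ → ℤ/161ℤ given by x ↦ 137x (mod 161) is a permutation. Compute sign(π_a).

Trace 22: π^k(22) = [22, 116, 114, 1, 137, 93] for k=0..5.
π_137 has 36 disjoint cycles with lengths [6, 6, 6, 6, 6, 6, 6, 6, 6, 6, 6, 6, 6, 6, 6, 6, 6, 6, 6, 6, 6, 6, 3, 3, 2, 2, 2, 2, 2, 2, 2, 2, 2, 2, 2, 1] on {0,…,160}.
Σ(ℓ_i−1) = 161−36 = 125; sign = (−1)^125 = -1.

-1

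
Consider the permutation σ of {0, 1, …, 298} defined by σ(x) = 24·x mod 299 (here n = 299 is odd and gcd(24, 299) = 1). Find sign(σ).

-1

Start at x=1: 1 → 24 → 277 → 70 → 185 → 254 → 116 → … (one orbit).
Decompose π into cycles: lengths [12, 12, 12, 12, 12, 12, 12, 12, 12, 12, 12, 12, 12, 12, 12, 12, 12, 12, 12, 12, 12, 12, 12, 1, 1, 1, 1, 1, 1, 1, 1, 1, 1, 1, 1, 1, 1, 1, 1, 1, 1, 1, 1, 1, 1, 1] (46 cycles, including the fixed point 0).
n − c = 299 − 46 = 253; sign = (−1)^253 = -1.
Zolotarev: (24|299) = -1, matching the cycle-count sign.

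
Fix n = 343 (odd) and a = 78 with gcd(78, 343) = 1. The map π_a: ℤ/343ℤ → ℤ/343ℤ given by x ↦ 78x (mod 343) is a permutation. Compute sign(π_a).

+1

Start at x=134: 134 → 162 → 288 → 169 → 148 → 225 → 57 → … (one orbit).
Cycle lengths of π_78 on ℤ/343ℤ: [49, 49, 49, 49, 49, 49, 7, 7, 7, 7, 7, 7, 1, 1, 1, 1, 1, 1, 1]; 19 cycles in total.
Σ(ℓ_i−1) = 343−19 = 324; sign = (−1)^324 = +1.
Via Zolotarev, sign(π_{78}) = (78|343) = +1.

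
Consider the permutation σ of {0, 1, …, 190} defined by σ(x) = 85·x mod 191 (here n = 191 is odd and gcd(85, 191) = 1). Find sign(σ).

+1

Start at x=49: 49 → 154 → 102 → 75 → 72 → 8 → 107 → … (one orbit).
Cycle type of π: 95×2 + 1; total 3 cycles.
n − c = 191 − 3 = 188; sign = (−1)^188 = +1.
Via Zolotarev, sign(π_{85}) = (85|191) = +1.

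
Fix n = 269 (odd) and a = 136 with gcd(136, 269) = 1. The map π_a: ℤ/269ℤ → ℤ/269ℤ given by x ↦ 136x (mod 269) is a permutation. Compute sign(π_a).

+1

Trace 204: π^k(204) = [204, 37, 190, 16, 24, 36, 54] for k=0..6.
π_136 has 5 disjoint cycles with lengths [67, 67, 67, 67, 1] on {0,…,268}.
n − c = 269 − 5 = 264; sign = (−1)^264 = +1.
Check: (136/269) = +1 by Zolotarev.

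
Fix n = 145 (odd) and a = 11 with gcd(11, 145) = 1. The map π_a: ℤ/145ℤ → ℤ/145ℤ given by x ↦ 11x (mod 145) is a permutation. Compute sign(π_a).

-1

Orbit of 61 under x↦11x: [61, 91, 131, 136, 46, 71, 56]… (length divides ord_145(11)).
Cycle type of π: 28×5 + 1×5; total 10 cycles.
With 10 cycles on 145 points, sign = (−1)^{145−10} = -1.
(11|145)_J = -1 (Zolotarev's lemma cross-check).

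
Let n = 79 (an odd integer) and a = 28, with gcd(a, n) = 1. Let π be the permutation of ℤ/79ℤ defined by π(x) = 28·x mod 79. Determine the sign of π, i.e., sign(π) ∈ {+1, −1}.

Start at x=22: 22 → 63 → 26 → 17 → 2 → 56 → 67 → … (one orbit).
2 cycles of lengths [78, 1].
Σ(ℓ_i−1) = 79−2 = 77; sign = (−1)^77 = -1.
Zolotarev: (28|79) = -1, matching the cycle-count sign.

-1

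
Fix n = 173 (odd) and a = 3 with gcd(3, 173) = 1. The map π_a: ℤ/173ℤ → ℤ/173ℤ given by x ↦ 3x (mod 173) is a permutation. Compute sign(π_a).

Trace 166: π^k(166) = [166, 152, 110, 157, 125, 29, 87] for k=0..6.
Cycle lengths of π_3 on ℤ/173ℤ: [172, 1]; 2 cycles in total.
With 2 cycles on 173 points, sign = (−1)^{173−2} = -1.
Zolotarev: (3|173) = -1, matching the cycle-count sign.

-1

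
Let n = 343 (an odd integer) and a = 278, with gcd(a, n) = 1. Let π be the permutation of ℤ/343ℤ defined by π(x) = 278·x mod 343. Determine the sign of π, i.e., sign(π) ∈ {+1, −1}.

Start at x=230: 230 → 142 → 31 → 43 → 292 → 228 → 272 → … (one orbit).
The orbit structure of x ↦ 278x mod 343: 4 orbits of sizes [294, 42, 6, 1].
4 cycles on 343: each ℓ→(−1)^(ℓ−1), product (−1)^339 = -1.
Via Zolotarev, sign(π_{278}) = (278|343) = -1.

-1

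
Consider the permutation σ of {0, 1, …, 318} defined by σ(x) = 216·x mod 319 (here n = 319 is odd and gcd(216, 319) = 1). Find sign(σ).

Orbit of 103 under x↦216x: [103, 237, 152, 294, 23, 183, 291]… (length divides ord_319(216)).
8 cycles of lengths [70, 70, 70, 70, 14, 14, 10, 1].
With 8 cycles on 319 points, sign = (−1)^{319−8} = -1.
The Jacobi symbol (216|319) = -1 (Zolotarev) agrees.

-1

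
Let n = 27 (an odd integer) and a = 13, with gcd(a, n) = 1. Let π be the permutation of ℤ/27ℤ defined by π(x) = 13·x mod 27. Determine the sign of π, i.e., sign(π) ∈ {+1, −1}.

Orbit of 16 under x↦13x: [16, 19, 4, 25, 1, 13, 7]… (length divides ord_27(13)).
π_13 has 7 disjoint cycles with lengths [9, 9, 3, 3, 1, 1, 1] on {0,…,26}.
Σ(ℓ_i−1) = 27−7 = 20; sign = (−1)^20 = +1.

+1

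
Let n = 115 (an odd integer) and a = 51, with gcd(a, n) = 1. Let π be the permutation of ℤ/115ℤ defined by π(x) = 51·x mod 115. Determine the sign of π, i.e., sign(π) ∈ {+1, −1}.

-1

Trace 26: π^k(26) = [26, 61, 6, 76, 81, 106, 1] for k=0..6.
Cycle lengths of π_51 on ℤ/115ℤ: [22, 22, 22, 22, 22, 1, 1, 1, 1, 1]; 10 cycles in total.
sign(π) = (−1)^{n − #cycles} = (−1)^{115−10} = (−1)^105 = -1.
Check: (51/115) = -1 by Zolotarev.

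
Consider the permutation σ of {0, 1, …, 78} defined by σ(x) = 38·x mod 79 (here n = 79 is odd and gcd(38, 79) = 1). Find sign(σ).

+1

Start at x=52: 52 → 1 → 38 → 22 → 46 → 10 → 64 → … (one orbit).
The orbit structure of x ↦ 38x mod 79: 7 orbits of sizes [13, 13, 13, 13, 13, 13, 1].
sign(π) = (−1)^{n − #cycles} = (−1)^{79−7} = (−1)^72 = +1.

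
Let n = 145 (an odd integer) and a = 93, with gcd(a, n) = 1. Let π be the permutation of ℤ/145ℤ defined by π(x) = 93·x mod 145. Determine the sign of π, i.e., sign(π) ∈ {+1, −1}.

Orbit of 63 under x↦93x: [63, 59, 122, 36, 13, 49, 62]… (length divides ord_145(93)).
Cycle lengths of π_93 on ℤ/145ℤ: [28, 28, 28, 28, 14, 14, 4, 1]; 8 cycles in total.
8 cycles on 145: each ℓ→(−1)^(ℓ−1), product (−1)^137 = -1.

-1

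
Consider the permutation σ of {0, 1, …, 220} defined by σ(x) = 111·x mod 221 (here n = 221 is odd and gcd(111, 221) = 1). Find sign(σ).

Start at x=30: 30 → 15 → 118 → 59 → 140 → 70 → 35 → … (one orbit).
12 cycles of lengths [24, 24, 24, 24, 24, 24, 24, 24, 12, 8, 8, 1].
sign(π) = (−1)^{n − #cycles} = (−1)^{221−12} = (−1)^209 = -1.

-1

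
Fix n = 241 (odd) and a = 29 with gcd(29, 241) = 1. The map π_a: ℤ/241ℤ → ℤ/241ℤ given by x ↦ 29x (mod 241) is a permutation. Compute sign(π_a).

+1

Start at x=27: 27 → 60 → 53 → 91 → 229 → 134 → 30 → … (one orbit).
π_29 has 3 disjoint cycles with lengths [120, 120, 1] on {0,…,240}.
3 cycles on 241: each ℓ→(−1)^(ℓ−1), product (−1)^238 = +1.
Via Zolotarev, sign(π_{29}) = (29|241) = +1.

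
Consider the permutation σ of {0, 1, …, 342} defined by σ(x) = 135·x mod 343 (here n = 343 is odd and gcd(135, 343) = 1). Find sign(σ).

+1

Start at x=204: 204 → 100 → 123 → 141 → 170 → 312 → 274 → … (one orbit).
π_135 has 7 disjoint cycles with lengths [147, 147, 21, 21, 3, 3, 1] on {0,…,342}.
343 − 7 = 336 transpositions; sign(π) = (−1)^336 = +1.
Via Zolotarev, sign(π_{135}) = (135|343) = +1.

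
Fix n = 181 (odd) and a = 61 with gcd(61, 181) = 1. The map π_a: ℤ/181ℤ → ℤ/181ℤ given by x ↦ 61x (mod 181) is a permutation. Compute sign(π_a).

Trace 48: π^k(48) = [48, 32, 142, 155, 43, 89, 180] for k=0..6.
Cycle lengths of π_61 on ℤ/181ℤ: [36, 36, 36, 36, 36, 1]; 6 cycles in total.
sign(π) = (−1)^{n − #cycles} = (−1)^{181−6} = (−1)^175 = -1.

-1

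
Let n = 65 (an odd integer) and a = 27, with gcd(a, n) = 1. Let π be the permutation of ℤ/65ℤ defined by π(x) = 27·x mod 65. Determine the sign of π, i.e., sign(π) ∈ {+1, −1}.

Trace 14: π^k(14) = [14, 53, 1, 27] for k=0..3.
The orbit structure of x ↦ 27x mod 65: 26 orbits of sizes [4, 4, 4, 4, 4, 4, 4, 4, 4, 4, 4, 4, 4, 1, 1, 1, 1, 1, 1, 1, 1, 1, 1, 1, 1, 1].
n − c = 65 − 26 = 39; sign = (−1)^39 = -1.
Zolotarev: (27|65) = -1, matching the cycle-count sign.

-1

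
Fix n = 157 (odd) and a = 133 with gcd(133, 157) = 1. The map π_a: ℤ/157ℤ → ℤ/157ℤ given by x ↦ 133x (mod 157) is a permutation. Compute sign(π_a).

Orbit of 78 under x↦133x: [78, 12, 26, 4, 61, 106, 125]… (length divides ord_157(133)).
π_133 has 2 disjoint cycles with lengths [156, 1] on {0,…,156}.
Σ(ℓ_i−1) = 157−2 = 155; sign = (−1)^155 = -1.

-1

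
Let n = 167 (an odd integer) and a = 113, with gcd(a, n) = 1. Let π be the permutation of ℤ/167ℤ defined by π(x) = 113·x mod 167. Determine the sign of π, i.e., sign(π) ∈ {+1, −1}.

-1

Orbit of 8 under x↦113x: [8, 69, 115, 136, 4, 118, 141]… (length divides ord_167(113)).
Cycle type of π: 166 + 1; total 2 cycles.
Σ(ℓ_i−1) = 167−2 = 165; sign = (−1)^165 = -1.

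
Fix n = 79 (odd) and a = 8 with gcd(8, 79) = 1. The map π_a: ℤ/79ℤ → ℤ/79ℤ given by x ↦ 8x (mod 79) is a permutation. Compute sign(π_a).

+1

Trace 65: π^k(65) = [65, 46, 52, 21, 10, 1, 8] for k=0..6.
The orbit structure of x ↦ 8x mod 79: 7 orbits of sizes [13, 13, 13, 13, 13, 13, 1].
Σ(ℓ_i−1) = 79−7 = 72; sign = (−1)^72 = +1.
The Jacobi symbol (8|79) = +1 (Zolotarev) agrees.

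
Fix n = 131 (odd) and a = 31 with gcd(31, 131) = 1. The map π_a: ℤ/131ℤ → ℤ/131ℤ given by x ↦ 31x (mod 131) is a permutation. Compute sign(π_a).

-1

Trace 8: π^k(8) = [8, 117, 90, 39, 30, 13, 10] for k=0..6.
Cycle type of π: 130 + 1; total 2 cycles.
2 cycles on 131: each ℓ→(−1)^(ℓ−1), product (−1)^129 = -1.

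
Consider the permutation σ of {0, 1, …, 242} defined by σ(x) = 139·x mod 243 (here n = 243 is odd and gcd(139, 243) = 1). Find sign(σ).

+1

Orbit of 94 under x↦139x: [94, 187, 235, 103, 223, 136, 193]… (length divides ord_243(139)).
Cycle type of π: 81×2 + 27×2 + 9×2 + 3×2 + 1×3; total 11 cycles.
n − c = 243 − 11 = 232; sign = (−1)^232 = +1.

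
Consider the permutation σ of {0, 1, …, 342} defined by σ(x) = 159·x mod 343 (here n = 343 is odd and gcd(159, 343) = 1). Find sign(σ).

-1

Trace 150: π^k(150) = [150, 183, 285, 39, 27, 177, 17] for k=0..6.
Decompose π into cycles: lengths [294, 42, 6, 1] (4 cycles, including the fixed point 0).
343 − 4 = 339 transpositions; sign(π) = (−1)^339 = -1.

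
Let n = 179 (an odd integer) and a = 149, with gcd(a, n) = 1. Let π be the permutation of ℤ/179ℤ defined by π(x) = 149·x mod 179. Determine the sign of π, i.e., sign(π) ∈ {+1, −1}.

Trace 155: π^k(155) = [155, 4, 59, 20, 116, 100, 43] for k=0..6.
Decompose π into cycles: lengths [89, 89, 1] (3 cycles, including the fixed point 0).
With 3 cycles on 179 points, sign = (−1)^{179−3} = +1.
The Jacobi symbol (149|179) = +1 (Zolotarev) agrees.

+1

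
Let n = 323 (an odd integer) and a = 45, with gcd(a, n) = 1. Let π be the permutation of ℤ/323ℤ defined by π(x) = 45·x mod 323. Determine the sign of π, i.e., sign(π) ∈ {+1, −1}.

-1

Trace 286: π^k(286) = [286, 273, 11, 172, 311, 106, 248] for k=0..6.
Decompose π into cycles: lengths [48, 48, 48, 48, 48, 48, 16, 3, 3, 3, 3, 3, 3, 1] (14 cycles, including the fixed point 0).
sign(π) = (−1)^{n − #cycles} = (−1)^{323−14} = (−1)^309 = -1.
Via Zolotarev, sign(π_{45}) = (45|323) = -1.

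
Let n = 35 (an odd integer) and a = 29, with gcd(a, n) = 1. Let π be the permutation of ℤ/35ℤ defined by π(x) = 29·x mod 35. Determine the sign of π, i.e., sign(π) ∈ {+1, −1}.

Orbit of 29 under x↦29x: [29, 1]… (length divides ord_35(29)).
Cycle lengths of π_29 on ℤ/35ℤ: [2, 2, 2, 2, 2, 2, 2, 2, 2, 2, 2, 2, 2, 2, 1, 1, 1, 1, 1, 1, 1]; 21 cycles in total.
With 21 cycles on 35 points, sign = (−1)^{35−21} = +1.
Check: (29/35) = +1 by Zolotarev.

+1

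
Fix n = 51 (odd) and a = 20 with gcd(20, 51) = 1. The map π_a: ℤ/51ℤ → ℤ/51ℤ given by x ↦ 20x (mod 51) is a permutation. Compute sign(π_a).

+1

Start at x=4: 4 → 29 → 19 → 23 → 1 → 20 → 43 → … (one orbit).
Cycle type of π: 16×3 + 2 + 1; total 5 cycles.
sign(π) = (−1)^{n − #cycles} = (−1)^{51−5} = (−1)^46 = +1.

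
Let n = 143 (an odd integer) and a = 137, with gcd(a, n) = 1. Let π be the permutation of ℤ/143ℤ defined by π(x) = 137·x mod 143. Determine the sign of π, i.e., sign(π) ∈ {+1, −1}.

-1

Orbit of 42 under x↦137x: [42, 34, 82, 80, 92, 20, 23]… (length divides ord_143(137)).
π_137 has 6 disjoint cycles with lengths [60, 60, 12, 5, 5, 1] on {0,…,142}.
With 6 cycles on 143 points, sign = (−1)^{143−6} = -1.
The Jacobi symbol (137|143) = -1 (Zolotarev) agrees.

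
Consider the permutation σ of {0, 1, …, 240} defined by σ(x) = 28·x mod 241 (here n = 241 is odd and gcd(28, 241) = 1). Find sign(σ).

Start at x=168: 168 → 125 → 126 → 154 → 215 → 236 → 101 → … (one orbit).
Cycle lengths of π_28 on ℤ/241ℤ: [80, 80, 80, 1]; 4 cycles in total.
sign(π) = (−1)^{n − #cycles} = (−1)^{241−4} = (−1)^237 = -1.

-1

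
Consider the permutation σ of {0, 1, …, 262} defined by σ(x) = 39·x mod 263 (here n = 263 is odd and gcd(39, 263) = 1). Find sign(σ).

Start at x=1: 1 → 39 → 206 → 144 → 93 → 208 → 222 → … (one orbit).
Cycle lengths of π_39 on ℤ/263ℤ: [131, 131, 1]; 3 cycles in total.
Σ(ℓ_i−1) = 263−3 = 260; sign = (−1)^260 = +1.

+1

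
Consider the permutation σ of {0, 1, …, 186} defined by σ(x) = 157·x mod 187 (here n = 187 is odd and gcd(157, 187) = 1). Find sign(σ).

Orbit of 86 under x↦157x: [86, 38, 169, 166, 69, 174, 16]… (length divides ord_187(157)).
Cycle type of π: 20×8 + 5×2 + 4×4 + 1; total 15 cycles.
With 15 cycles on 187 points, sign = (−1)^{187−15} = +1.

+1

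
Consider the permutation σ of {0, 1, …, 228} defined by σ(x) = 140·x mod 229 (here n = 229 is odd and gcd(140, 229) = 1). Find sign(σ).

Orbit of 89 under x↦140x: [89, 94, 107, 95, 18, 1, 140]… (length divides ord_229(140)).
The orbit structure of x ↦ 140x mod 229: 20 orbits of sizes [12, 12, 12, 12, 12, 12, 12, 12, 12, 12, 12, 12, 12, 12, 12, 12, 12, 12, 12, 1].
229 − 20 = 209 transpositions; sign(π) = (−1)^209 = -1.
The Jacobi symbol (140|229) = -1 (Zolotarev) agrees.

-1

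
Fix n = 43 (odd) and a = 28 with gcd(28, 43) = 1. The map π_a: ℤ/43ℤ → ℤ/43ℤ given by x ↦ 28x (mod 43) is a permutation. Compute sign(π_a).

Start at x=36: 36 → 19 → 16 → 18 → 31 → 8 → 9 → … (one orbit).
π_28 has 2 disjoint cycles with lengths [42, 1] on {0,…,42}.
sign(π) = (−1)^{n − #cycles} = (−1)^{43−2} = (−1)^41 = -1.
Via Zolotarev, sign(π_{28}) = (28|43) = -1.

-1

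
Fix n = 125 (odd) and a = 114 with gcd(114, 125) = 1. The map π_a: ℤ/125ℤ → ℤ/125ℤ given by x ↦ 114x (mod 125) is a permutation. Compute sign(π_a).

+1

Start at x=29: 29 → 56 → 9 → 26 → 89 → 21 → 19 → … (one orbit).
7 cycles of lengths [50, 50, 10, 10, 2, 2, 1].
Σ(ℓ_i−1) = 125−7 = 118; sign = (−1)^118 = +1.
Via Zolotarev, sign(π_{114}) = (114|125) = +1.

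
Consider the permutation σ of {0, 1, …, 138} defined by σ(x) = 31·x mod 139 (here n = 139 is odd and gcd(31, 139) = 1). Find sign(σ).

+1

Trace 69: π^k(69) = [69, 54, 6, 47, 67, 131, 30] for k=0..6.
Cycle lengths of π_31 on ℤ/139ℤ: [69, 69, 1]; 3 cycles in total.
Σ(ℓ_i−1) = 139−3 = 136; sign = (−1)^136 = +1.
Via Zolotarev, sign(π_{31}) = (31|139) = +1.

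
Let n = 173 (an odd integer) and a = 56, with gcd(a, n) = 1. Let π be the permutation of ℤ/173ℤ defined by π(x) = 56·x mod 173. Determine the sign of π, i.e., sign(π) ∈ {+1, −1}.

+1

Trace 37: π^k(37) = [37, 169, 122, 85, 89, 140, 55] for k=0..6.
3 cycles of lengths [86, 86, 1].
173 − 3 = 170 transpositions; sign(π) = (−1)^170 = +1.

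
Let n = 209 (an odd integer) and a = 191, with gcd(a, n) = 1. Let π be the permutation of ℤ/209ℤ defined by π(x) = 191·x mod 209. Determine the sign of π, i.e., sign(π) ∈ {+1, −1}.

Orbit of 1 under x↦191x: [1, 191, 115, 20, 58]… (length divides ord_209(191)).
Cycle lengths of π_191 on ℤ/209ℤ: [5, 5, 5, 5, 5, 5, 5, 5, 5, 5, 5, 5, 5, 5, 5, 5, 5, 5, 5, 5, 5, 5, 5, 5, 5, 5, 5, 5, 5, 5, 5, 5, 5, 5, 5, 5, 5, 5, 1, 1, 1, 1, 1, 1, 1, 1, 1, 1, 1, 1, 1, 1, 1, 1, 1, 1, 1]; 57 cycles in total.
209 − 57 = 152 transpositions; sign(π) = (−1)^152 = +1.
Via Zolotarev, sign(π_{191}) = (191|209) = +1.

+1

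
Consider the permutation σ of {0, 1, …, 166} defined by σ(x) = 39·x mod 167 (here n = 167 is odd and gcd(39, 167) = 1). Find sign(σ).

-1

Trace 68: π^k(68) = [68, 147, 55, 141, 155, 33, 118] for k=0..6.
The orbit structure of x ↦ 39x mod 167: 2 orbits of sizes [166, 1].
n − c = 167 − 2 = 165; sign = (−1)^165 = -1.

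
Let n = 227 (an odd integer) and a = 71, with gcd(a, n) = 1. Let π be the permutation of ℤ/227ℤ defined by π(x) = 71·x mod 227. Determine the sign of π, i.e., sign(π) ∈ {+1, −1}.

+1

Orbit of 47 under x↦71x: [47, 159, 166, 209, 84, 62, 89]… (length divides ord_227(71)).
Decompose π into cycles: lengths [113, 113, 1] (3 cycles, including the fixed point 0).
With 3 cycles on 227 points, sign = (−1)^{227−3} = +1.
Zolotarev: (71|227) = +1, matching the cycle-count sign.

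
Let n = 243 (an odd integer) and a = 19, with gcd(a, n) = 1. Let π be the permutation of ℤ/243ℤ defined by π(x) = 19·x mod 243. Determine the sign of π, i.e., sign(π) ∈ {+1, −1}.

Start at x=19: 19 → 118 → 55 → 73 → 172 → 109 → 127 → … (one orbit).
Cycle lengths of π_19 on ℤ/243ℤ: [27, 27, 27, 27, 27, 27, 9, 9, 9, 9, 9, 9, 3, 3, 3, 3, 3, 3, 1, 1, 1, 1, 1, 1, 1, 1, 1]; 27 cycles in total.
Σ(ℓ_i−1) = 243−27 = 216; sign = (−1)^216 = +1.
Zolotarev: (19|243) = +1, matching the cycle-count sign.

+1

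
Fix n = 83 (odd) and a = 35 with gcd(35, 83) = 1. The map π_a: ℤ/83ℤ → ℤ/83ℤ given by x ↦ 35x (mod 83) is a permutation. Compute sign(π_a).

Trace 10: π^k(10) = [10, 18, 49, 55, 16, 62, 12] for k=0..6.
Cycle type of π: 82 + 1; total 2 cycles.
Σ(ℓ_i−1) = 83−2 = 81; sign = (−1)^81 = -1.

-1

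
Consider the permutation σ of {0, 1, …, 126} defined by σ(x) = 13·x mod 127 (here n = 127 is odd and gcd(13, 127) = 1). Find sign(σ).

Orbit of 73 under x↦13x: [73, 60, 18, 107, 121, 49, 2]… (length divides ord_127(13)).
3 cycles of lengths [63, 63, 1].
With 3 cycles on 127 points, sign = (−1)^{127−3} = +1.

+1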